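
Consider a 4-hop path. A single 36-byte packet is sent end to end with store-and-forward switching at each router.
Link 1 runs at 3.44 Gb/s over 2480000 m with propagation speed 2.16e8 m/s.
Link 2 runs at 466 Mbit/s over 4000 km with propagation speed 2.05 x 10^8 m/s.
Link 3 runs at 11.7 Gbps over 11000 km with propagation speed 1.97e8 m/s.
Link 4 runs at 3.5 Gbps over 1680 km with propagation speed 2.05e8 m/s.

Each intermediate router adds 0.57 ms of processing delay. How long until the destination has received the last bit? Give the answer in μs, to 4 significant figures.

L = 36 × 8 = 288 bits.
Transmission delays (L/R per hop): 0.0837209, 0.618026, 0.0246154, 0.0822857 μs; sum = 0.808648 μs.
Propagation delays (d/s per hop): 11481.5, 19512.2, 55837.6, 8195.12 μs; sum = 95026.4 μs.
Processing at 3 router(s): 3 × 0.57 ms = 1710 μs.
End-to-end = 96740 μs.

96740 μs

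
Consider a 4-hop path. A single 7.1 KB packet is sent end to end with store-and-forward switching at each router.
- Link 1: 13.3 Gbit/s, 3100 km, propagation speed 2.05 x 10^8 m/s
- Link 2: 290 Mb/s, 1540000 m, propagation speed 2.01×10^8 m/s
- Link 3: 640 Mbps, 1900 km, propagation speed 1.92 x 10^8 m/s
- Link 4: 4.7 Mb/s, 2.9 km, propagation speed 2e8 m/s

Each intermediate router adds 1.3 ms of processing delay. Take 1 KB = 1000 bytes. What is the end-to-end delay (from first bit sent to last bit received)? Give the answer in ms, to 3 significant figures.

49.0 ms

L = 56800 bits.
Transmission delays (L/R per hop): 0.00427068, 0.195862, 0.08875, 12.0851 ms; sum = 12.374 ms.
Propagation delays (d/s per hop): 15.122, 7.66169, 9.89583, 0.0145 ms; sum = 32.694 ms.
Processing at 3 router(s): 3 × 1.3 ms = 3.9 ms.
End-to-end = 49.0 ms.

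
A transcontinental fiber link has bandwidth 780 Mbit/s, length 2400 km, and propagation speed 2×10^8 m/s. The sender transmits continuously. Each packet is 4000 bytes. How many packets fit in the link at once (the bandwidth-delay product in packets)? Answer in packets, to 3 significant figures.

293 packets

Propagation delay = 2400000 / 200000000 = 0.012 s.
BDP = R × t_prop = 780000000 × 0.012 = 9360000 bits.
In packets of 32000 bits: 293 packets.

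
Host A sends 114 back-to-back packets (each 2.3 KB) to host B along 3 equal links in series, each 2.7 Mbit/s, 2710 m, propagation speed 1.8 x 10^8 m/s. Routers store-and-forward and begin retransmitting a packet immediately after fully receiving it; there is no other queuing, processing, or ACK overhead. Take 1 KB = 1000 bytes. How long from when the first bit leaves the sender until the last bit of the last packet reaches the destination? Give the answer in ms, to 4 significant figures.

Per-hop transmission t_tx = L/R = 18400/2700000 = 6.81481 ms.
Per-hop propagation t_prop = 2710/180000000 = 0.0150556 ms.
Pipeline fill: first packet needs 3·t_tx to clear all hops; remaining 113 packets each add one t_tx.
Total = (3+114-1)·t_tx + 3·t_prop = 116·6.81481 + 3·0.0150556 = 790.6 ms.

790.6 ms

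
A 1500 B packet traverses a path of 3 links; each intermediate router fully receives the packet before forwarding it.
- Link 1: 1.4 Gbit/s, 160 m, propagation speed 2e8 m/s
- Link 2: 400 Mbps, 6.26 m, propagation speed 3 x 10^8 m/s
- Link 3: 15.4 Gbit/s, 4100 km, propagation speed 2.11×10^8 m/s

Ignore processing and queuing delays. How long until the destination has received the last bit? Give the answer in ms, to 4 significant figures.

L = 1500 × 8 = 12000 bits.
Transmission delays (L/R per hop): 0.00857143, 0.03, 0.000779221 ms; sum = 0.0393506 ms.
Propagation delays (d/s per hop): 0.0008, 2.08667e-05, 19.4313 ms; sum = 19.4321 ms.
End-to-end = 19.47 ms.

19.47 ms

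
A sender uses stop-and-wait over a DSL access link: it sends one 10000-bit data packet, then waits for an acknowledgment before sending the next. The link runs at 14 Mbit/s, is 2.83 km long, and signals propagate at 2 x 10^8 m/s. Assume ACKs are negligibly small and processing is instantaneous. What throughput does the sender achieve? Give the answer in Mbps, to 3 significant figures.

t_tx = L/R = 10000/14000000 = 0.000714286 s.
t_prop = 2830/200000000 = 1.415e-05 s; RTT = 2.83e-05 s.
Cycle = t_tx + RTT = 0.000742586 s.
Throughput = L / cycle = 10000 / 0.000742586 = 13.5 Mbps.

13.5 Mbps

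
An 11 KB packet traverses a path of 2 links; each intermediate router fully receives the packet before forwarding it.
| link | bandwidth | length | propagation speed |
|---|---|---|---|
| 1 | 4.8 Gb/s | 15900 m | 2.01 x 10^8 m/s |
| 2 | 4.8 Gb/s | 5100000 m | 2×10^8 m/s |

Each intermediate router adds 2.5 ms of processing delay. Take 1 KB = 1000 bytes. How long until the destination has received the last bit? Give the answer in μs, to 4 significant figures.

28120 μs

L = 88000 bits.
Transmission delay per hop = L/R = 88000/4800000000 = 18.3333 μs; 2 hops → 36.6667 μs.
Propagation delays (d/s per hop): 79.1045, 25500 μs; sum = 25579.1 μs.
Processing at 1 router(s): 1 × 2.5 ms = 2500 μs.
End-to-end = 28120 μs.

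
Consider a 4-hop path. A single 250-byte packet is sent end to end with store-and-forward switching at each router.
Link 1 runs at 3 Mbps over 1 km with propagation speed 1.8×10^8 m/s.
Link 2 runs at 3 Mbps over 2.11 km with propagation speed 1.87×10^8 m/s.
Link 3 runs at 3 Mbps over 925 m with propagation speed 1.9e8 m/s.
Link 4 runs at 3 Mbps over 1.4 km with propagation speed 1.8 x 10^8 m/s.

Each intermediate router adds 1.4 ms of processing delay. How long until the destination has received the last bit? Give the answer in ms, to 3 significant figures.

6.90 ms

L = 250 × 8 = 2000 bits.
Transmission delay per hop = L/R = 2000/3000000 = 0.666667 ms; 4 hops → 2.66667 ms.
Propagation delays (d/s per hop): 0.00555556, 0.0112834, 0.00486842, 0.00777778 ms; sum = 0.0294852 ms.
Processing at 3 router(s): 3 × 1.4 ms = 4.2 ms.
End-to-end = 6.90 ms.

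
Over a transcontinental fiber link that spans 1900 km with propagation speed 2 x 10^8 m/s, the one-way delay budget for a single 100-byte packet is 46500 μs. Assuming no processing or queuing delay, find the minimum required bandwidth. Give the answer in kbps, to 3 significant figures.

21.6 kbps

L = 800 bits.
Propagation delay = 1900000 / 200000000 = 9500 μs.
Transmission budget = 46500 − 9500 = 37000 μs.
R ≥ L / t_tx = 800 bits / 0.037 s = 21.6 kbps.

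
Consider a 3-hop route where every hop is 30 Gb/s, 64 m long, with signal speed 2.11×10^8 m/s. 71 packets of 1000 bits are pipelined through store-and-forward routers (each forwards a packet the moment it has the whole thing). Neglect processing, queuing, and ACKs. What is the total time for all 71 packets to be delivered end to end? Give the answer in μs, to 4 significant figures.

3.343 μs

Per-hop transmission t_tx = L/R = 1000/30000000000 = 0.0333333 μs.
Per-hop propagation t_prop = 64/211000000 = 0.303318 μs.
Pipeline fill: first packet needs 3·t_tx to clear all hops; remaining 70 packets each add one t_tx.
Total = (3+71-1)·t_tx + 3·t_prop = 73·0.0333333 + 3·0.303318 = 3.343 μs.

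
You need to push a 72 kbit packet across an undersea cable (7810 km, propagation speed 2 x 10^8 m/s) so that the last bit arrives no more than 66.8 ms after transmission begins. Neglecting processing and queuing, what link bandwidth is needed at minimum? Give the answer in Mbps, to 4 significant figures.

2.595 Mbps

Propagation delay = 7810000 / 200000000 = 39.05 ms.
Transmission budget = 66.8 − 39.05 = 27.75 ms.
R ≥ L / t_tx = 72000 bits / 0.02775 s = 2.595 Mbps.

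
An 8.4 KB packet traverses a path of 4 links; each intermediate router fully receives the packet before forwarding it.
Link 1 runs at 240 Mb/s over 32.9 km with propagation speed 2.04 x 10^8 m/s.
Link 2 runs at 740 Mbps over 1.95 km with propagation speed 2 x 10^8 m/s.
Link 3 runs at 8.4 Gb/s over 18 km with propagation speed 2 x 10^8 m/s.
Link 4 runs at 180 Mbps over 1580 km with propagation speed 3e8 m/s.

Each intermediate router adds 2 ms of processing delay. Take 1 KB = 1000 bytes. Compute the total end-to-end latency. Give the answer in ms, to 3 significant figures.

12.3 ms

L = 67200 bits.
Transmission delays (L/R per hop): 0.28, 0.0908108, 0.008, 0.373333 ms; sum = 0.752144 ms.
Propagation delays (d/s per hop): 0.161275, 0.00975, 0.09, 5.26667 ms; sum = 5.52769 ms.
Processing at 3 router(s): 3 × 2 ms = 6 ms.
End-to-end = 12.3 ms.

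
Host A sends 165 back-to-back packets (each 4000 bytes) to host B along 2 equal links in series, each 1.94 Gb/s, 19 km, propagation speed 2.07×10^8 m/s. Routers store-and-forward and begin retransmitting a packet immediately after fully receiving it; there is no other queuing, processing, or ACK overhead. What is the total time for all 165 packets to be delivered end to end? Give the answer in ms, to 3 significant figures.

Per-hop transmission t_tx = L/R = 32000/1940000000 = 0.0164948 ms.
Per-hop propagation t_prop = 19000/2.07e+08 = 0.0917874 ms.
Pipeline fill: first packet needs 2·t_tx to clear all hops; remaining 164 packets each add one t_tx.
Total = (2+165-1)·t_tx + 2·t_prop = 166·0.0164948 + 2·0.0917874 = 2.92 ms.

2.92 ms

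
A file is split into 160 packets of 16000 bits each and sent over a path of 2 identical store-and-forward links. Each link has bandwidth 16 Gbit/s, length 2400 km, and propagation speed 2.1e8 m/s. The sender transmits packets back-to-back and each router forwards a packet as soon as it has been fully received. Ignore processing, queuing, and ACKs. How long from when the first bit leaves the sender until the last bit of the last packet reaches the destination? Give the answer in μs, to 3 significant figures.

23000 μs

Per-hop transmission t_tx = L/R = 16000/16000000000 = 1 μs.
Per-hop propagation t_prop = 2400000/210000000 = 11428.6 μs.
Pipeline fill: first packet needs 2·t_tx to clear all hops; remaining 159 packets each add one t_tx.
Total = (2+160-1)·t_tx + 2·t_prop = 161·1 + 2·11428.6 = 23000 μs.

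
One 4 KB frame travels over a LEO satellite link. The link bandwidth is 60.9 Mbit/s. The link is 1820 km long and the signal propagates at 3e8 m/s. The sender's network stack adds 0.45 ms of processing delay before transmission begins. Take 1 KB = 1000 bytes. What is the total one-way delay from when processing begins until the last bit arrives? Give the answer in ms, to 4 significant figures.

7.042 ms

L = 32000 bits.
Transmission delay = L/R = 32000 / 60900000 = 0.525452 ms.
Propagation delay = d/s = 1820000 m / 300000000 m/s = 6.06667 ms.
Plus processing delay 0.45 ms = 0.45 ms.
Total = 7.042 ms.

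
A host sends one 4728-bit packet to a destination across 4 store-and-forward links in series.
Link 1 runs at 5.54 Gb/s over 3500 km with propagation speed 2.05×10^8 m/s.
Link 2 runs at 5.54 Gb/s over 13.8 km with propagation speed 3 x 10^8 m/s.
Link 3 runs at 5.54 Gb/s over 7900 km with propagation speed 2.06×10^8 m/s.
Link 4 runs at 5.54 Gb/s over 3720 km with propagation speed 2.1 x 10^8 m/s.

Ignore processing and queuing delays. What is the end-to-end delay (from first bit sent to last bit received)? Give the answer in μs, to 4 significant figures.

73190 μs

Transmission delay per hop = L/R = 4728/5540000000 = 0.85343 μs; 4 hops → 3.41372 μs.
Propagation delays (d/s per hop): 17073.2, 46, 38349.5, 17714.3 μs; sum = 73183 μs.
End-to-end = 73190 μs.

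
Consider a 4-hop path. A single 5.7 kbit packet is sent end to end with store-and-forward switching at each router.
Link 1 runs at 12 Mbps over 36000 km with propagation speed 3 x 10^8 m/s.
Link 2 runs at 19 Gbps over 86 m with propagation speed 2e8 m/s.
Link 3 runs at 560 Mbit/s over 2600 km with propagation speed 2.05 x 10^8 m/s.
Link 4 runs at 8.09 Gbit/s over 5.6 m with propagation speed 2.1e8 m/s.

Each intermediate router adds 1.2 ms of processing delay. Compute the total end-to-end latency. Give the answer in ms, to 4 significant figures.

L = 5700 bits.
Transmission delays (L/R per hop): 0.475, 0.0003, 0.0101786, 0.000704574 ms; sum = 0.486183 ms.
Propagation delays (d/s per hop): 120, 0.00043, 12.6829, 2.66667e-05 ms; sum = 132.683 ms.
Processing at 3 router(s): 3 × 1.2 ms = 3.6 ms.
End-to-end = 136.8 ms.

136.8 ms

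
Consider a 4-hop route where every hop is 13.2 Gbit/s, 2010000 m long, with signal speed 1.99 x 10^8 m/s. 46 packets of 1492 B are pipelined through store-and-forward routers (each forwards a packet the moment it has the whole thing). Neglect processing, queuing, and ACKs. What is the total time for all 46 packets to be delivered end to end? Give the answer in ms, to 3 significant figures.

40.4 ms

Per-hop transmission t_tx = L/R = 11936/13200000000 = 0.000904242 ms.
Per-hop propagation t_prop = 2010000/199000000 = 10.1005 ms.
Pipeline fill: first packet needs 4·t_tx to clear all hops; remaining 45 packets each add one t_tx.
Total = (4+46-1)·t_tx + 4·t_prop = 49·0.000904242 + 4·10.1005 = 40.4 ms.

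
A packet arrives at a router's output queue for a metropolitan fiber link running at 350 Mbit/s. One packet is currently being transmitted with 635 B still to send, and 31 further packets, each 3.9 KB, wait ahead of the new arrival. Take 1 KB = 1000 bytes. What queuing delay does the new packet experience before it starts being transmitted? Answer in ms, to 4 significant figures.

2.778 ms

Each queued packet: L/R = 31200/350000000 = 0.0891429 ms.
31 queued → 2.76343 ms.
Plus remaining 5080 bits of current packet: 0.0145143 ms.
Queuing delay = 2.778 ms.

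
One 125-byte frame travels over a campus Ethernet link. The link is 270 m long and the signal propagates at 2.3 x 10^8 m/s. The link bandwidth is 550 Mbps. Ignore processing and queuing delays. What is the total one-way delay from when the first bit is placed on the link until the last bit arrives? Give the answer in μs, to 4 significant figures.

2.992 μs

L = 125 × 8 = 1000 bits.
Transmission delay = L/R = 1000 / 550000000 = 1.81818 μs.
Propagation delay = d/s = 270 m / 2.3e+08 m/s = 1.17391 μs.
Total = 2.992 μs.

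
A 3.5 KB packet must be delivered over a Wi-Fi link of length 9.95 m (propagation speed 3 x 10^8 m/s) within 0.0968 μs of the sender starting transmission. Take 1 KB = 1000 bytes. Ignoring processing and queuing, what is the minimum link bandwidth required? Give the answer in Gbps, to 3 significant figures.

L = 28000 bits.
Propagation delay = 9.95 / 300000000 = 0.0331667 μs.
Transmission budget = 0.0968 − 0.0331667 = 0.0636333 μs.
R ≥ L / t_tx = 28000 bits / 6.36333e-08 s = 440 Gbps.

440 Gbps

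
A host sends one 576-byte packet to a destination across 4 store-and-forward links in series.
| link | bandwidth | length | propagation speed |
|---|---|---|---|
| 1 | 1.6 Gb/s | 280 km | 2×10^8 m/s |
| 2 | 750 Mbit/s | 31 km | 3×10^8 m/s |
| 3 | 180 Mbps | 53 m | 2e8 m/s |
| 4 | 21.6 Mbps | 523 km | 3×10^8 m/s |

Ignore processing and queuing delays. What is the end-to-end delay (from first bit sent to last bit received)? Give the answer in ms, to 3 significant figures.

3.49 ms

L = 576 × 8 = 4608 bits.
Transmission delays (L/R per hop): 0.00288, 0.006144, 0.0256, 0.213333 ms; sum = 0.247957 ms.
Propagation delays (d/s per hop): 1.4, 0.103333, 0.000265, 1.74333 ms; sum = 3.24693 ms.
End-to-end = 3.49 ms.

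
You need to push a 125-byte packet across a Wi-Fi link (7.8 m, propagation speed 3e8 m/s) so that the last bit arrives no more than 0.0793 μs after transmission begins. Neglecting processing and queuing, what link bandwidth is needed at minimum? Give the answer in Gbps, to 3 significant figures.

L = 1000 bits.
Propagation delay = 7.8 / 300000000 = 0.026 μs.
Transmission budget = 0.0793 − 0.026 = 0.0533 μs.
R ≥ L / t_tx = 1000 bits / 5.33e-08 s = 18.8 Gbps.

18.8 Gbps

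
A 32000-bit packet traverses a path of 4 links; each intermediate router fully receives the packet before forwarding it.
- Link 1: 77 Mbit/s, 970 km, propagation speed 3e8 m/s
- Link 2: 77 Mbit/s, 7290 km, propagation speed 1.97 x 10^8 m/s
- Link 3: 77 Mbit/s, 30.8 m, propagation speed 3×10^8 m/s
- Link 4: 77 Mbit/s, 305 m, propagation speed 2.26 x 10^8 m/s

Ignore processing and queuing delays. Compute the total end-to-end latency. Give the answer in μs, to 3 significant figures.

41900 μs

Transmission delay per hop = L/R = 32000/77000000 = 415.584 μs; 4 hops → 1662.34 μs.
Propagation delays (d/s per hop): 3233.33, 37005.1, 0.102667, 1.34956 μs; sum = 40239.9 μs.
End-to-end = 41900 μs.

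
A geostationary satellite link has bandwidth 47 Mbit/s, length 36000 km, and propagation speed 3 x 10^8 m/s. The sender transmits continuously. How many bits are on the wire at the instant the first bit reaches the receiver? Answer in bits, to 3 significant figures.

5640000 bits

Propagation delay = 36000000 / 300000000 = 0.12 s.
BDP = R × t_prop = 47000000 × 0.12 = 5640000 bits.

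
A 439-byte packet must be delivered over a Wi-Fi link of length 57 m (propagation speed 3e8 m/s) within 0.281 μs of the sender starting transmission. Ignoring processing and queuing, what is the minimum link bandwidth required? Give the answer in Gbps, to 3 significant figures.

38.6 Gbps

L = 3512 bits.
Propagation delay = 57 / 300000000 = 0.19 μs.
Transmission budget = 0.281 − 0.19 = 0.091 μs.
R ≥ L / t_tx = 3512 bits / 9.1e-08 s = 38.6 Gbps.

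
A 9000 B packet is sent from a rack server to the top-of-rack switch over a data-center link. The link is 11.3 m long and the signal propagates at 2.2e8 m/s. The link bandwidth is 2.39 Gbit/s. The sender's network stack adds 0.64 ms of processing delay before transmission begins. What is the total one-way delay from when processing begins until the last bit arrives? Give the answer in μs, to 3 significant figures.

670 μs

L = 9000 × 8 = 72000 bits.
Transmission delay = L/R = 72000 / 2390000000 = 30.1255 μs.
Propagation delay = d/s = 11.3 m / 2.2e+08 m/s = 0.0513636 μs.
Plus processing delay 0.64 ms = 640 μs.
Total = 670 μs.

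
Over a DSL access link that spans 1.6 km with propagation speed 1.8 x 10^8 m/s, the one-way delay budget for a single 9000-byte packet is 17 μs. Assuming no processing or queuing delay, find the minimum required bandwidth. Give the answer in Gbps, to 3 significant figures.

L = 72000 bits.
Propagation delay = 1600 / 180000000 = 8.88889 μs.
Transmission budget = 17 − 8.88889 = 8.11111 μs.
R ≥ L / t_tx = 72000 bits / 8.11111e-06 s = 8.88 Gbps.

8.88 Gbps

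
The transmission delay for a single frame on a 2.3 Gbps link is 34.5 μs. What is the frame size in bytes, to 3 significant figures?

L = R × t_tx = 2300000000 b/s × 3.45e-05 s = 79350 bits.
In bytes: 79350 / 8 = 9920 bytes.

9920 bytes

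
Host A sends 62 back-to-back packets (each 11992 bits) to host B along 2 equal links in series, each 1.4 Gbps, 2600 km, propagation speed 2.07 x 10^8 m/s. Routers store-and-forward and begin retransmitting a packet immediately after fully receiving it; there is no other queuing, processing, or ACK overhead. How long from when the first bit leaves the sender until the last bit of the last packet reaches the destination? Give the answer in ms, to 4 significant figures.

25.66 ms

Per-hop transmission t_tx = L/R = 11992/1400000000 = 0.00856571 ms.
Per-hop propagation t_prop = 2600000/2.07e+08 = 12.5604 ms.
Pipeline fill: first packet needs 2·t_tx to clear all hops; remaining 61 packets each add one t_tx.
Total = (2+62-1)·t_tx + 2·t_prop = 63·0.00856571 + 2·12.5604 = 25.66 ms.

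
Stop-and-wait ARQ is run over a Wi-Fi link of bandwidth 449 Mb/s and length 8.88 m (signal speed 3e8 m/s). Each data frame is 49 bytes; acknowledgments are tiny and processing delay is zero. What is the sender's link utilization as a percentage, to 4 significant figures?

93.65 %

t_tx = L/R = 392/449000000 = 8.73051e-07 s.
t_prop = 8.88/300000000 = 2.96e-08 s; RTT = 5.92e-08 s.
Cycle = t_tx + RTT = 9.32251e-07 s.
Utilization = t_tx / cycle = 8.73051e-07/9.32251e-07 = 93.65 %.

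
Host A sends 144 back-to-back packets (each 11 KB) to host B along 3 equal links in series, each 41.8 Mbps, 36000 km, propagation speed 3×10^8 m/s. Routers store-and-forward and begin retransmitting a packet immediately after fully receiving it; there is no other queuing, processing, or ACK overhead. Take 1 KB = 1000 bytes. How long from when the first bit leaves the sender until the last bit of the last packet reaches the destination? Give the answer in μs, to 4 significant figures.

Per-hop transmission t_tx = L/R = 88000/41800000 = 2105.26 μs.
Per-hop propagation t_prop = 36000000/300000000 = 120000 μs.
Pipeline fill: first packet needs 3·t_tx to clear all hops; remaining 143 packets each add one t_tx.
Total = (3+144-1)·t_tx + 3·t_prop = 146·2105.26 + 3·120000 = 667400 μs.

667400 μs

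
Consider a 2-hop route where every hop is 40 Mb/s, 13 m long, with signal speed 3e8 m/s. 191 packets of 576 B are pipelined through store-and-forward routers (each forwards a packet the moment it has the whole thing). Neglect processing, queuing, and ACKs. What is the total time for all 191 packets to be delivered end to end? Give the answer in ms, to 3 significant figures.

22.1 ms

Per-hop transmission t_tx = L/R = 4608/40000000 = 0.1152 ms.
Per-hop propagation t_prop = 13/300000000 = 4.33333e-05 ms.
Pipeline fill: first packet needs 2·t_tx to clear all hops; remaining 190 packets each add one t_tx.
Total = (2+191-1)·t_tx + 2·t_prop = 192·0.1152 + 2·4.33333e-05 = 22.1 ms.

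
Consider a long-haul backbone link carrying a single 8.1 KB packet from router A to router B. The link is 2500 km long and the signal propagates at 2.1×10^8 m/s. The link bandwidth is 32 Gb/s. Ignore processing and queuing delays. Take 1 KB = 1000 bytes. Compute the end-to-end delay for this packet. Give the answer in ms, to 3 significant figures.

L = 64800 bits.
Transmission delay = L/R = 64800 / 32000000000 = 0.002025 ms.
Propagation delay = d/s = 2500000 m / 210000000 m/s = 11.9048 ms.
Total = 11.9 ms.

11.9 ms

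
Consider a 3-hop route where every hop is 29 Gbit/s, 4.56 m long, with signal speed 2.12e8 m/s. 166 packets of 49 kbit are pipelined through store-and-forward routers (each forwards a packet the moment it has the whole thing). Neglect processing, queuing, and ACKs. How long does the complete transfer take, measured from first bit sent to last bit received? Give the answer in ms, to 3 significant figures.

0.284 ms

Per-hop transmission t_tx = L/R = 49000/29000000000 = 0.00168966 ms.
Per-hop propagation t_prop = 4.56/212000000 = 2.15094e-05 ms.
Pipeline fill: first packet needs 3·t_tx to clear all hops; remaining 165 packets each add one t_tx.
Total = (3+166-1)·t_tx + 3·t_prop = 168·0.00168966 + 3·2.15094e-05 = 0.284 ms.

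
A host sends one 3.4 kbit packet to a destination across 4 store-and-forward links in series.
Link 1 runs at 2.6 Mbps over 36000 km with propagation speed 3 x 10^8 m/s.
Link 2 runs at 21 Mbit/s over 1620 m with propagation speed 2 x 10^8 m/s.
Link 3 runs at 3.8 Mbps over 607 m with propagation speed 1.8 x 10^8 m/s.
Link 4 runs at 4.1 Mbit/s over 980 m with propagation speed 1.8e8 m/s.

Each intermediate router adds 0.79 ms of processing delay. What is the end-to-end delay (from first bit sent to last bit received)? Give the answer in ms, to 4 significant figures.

125.6 ms

L = 3400 bits.
Transmission delays (L/R per hop): 1.30769, 0.161905, 0.894737, 0.829268 ms; sum = 3.1936 ms.
Propagation delays (d/s per hop): 120, 0.0081, 0.00337222, 0.00544444 ms; sum = 120.017 ms.
Processing at 3 router(s): 3 × 0.79 ms = 2.37 ms.
End-to-end = 125.6 ms.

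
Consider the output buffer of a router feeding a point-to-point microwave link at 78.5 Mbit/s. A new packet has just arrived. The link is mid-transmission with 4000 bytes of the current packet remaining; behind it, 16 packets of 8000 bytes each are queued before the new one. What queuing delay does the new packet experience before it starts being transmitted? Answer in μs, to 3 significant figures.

Each queued packet: L/R = 64000/78500000 = 815.287 μs.
16 queued → 13044.6 μs.
Plus remaining 32000 bits of current packet: 407.643 μs.
Queuing delay = 13500 μs.

13500 μs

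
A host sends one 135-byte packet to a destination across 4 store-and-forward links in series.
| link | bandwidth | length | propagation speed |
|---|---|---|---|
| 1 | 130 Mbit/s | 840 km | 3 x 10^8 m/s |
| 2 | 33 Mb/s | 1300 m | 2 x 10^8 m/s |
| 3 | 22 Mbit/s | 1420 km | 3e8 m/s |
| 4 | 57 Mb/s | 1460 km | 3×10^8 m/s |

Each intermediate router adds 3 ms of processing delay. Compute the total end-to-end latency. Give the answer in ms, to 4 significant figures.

21.52 ms

L = 135 × 8 = 1080 bits.
Transmission delays (L/R per hop): 0.00830769, 0.0327273, 0.0490909, 0.0189474 ms; sum = 0.109073 ms.
Propagation delays (d/s per hop): 2.8, 0.0065, 4.73333, 4.86667 ms; sum = 12.4065 ms.
Processing at 3 router(s): 3 × 3 ms = 9 ms.
End-to-end = 21.52 ms.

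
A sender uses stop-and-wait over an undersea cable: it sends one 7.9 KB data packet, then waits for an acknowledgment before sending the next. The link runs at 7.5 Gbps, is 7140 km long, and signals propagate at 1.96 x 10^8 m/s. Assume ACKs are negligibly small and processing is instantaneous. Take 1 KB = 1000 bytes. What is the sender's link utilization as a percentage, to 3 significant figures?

t_tx = L/R = 63200/7500000000 = 8.42667e-06 s.
t_prop = 7140000/196000000 = 0.0364286 s; RTT = 0.0728571 s.
Cycle = t_tx + RTT = 0.0728656 s.
Utilization = t_tx / cycle = 8.42667e-06/0.0728656 = 0.0116 %.

0.0116 %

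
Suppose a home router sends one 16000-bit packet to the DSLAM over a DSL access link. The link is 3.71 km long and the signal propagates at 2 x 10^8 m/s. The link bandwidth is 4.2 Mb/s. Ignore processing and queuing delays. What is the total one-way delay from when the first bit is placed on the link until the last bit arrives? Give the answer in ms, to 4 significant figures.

3.828 ms

Transmission delay = L/R = 16000 / 4200000 = 3.80952 ms.
Propagation delay = d/s = 3710 m / 200000000 m/s = 0.01855 ms.
Total = 3.828 ms.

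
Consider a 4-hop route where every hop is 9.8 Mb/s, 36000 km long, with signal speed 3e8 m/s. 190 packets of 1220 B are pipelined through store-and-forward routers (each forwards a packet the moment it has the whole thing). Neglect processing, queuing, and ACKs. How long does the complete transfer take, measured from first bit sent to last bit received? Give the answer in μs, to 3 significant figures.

Per-hop transmission t_tx = L/R = 9760/9800000 = 995.918 μs.
Per-hop propagation t_prop = 36000000/300000000 = 120000 μs.
Pipeline fill: first packet needs 4·t_tx to clear all hops; remaining 189 packets each add one t_tx.
Total = (4+190-1)·t_tx + 4·t_prop = 193·995.918 + 4·120000 = 672000 μs.

672000 μs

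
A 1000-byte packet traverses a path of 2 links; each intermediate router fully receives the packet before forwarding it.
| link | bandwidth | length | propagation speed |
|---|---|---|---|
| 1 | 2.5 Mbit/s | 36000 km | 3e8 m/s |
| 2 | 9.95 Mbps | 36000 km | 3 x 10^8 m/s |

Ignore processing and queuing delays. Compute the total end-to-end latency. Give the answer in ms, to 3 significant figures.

244 ms

L = 1000 × 8 = 8000 bits.
Transmission delays (L/R per hop): 3.2, 0.80402 ms; sum = 4.00402 ms.
Propagation delays (d/s per hop): 120, 120 ms; sum = 240 ms.
End-to-end = 244 ms.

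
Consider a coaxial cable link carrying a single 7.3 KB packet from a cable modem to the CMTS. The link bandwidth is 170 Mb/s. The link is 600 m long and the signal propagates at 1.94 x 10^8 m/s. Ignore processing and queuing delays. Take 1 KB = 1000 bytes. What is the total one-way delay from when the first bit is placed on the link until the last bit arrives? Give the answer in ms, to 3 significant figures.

0.347 ms

L = 58400 bits.
Transmission delay = L/R = 58400 / 170000000 = 0.343529 ms.
Propagation delay = d/s = 600 m / 194000000 m/s = 0.00309278 ms.
Total = 0.347 ms.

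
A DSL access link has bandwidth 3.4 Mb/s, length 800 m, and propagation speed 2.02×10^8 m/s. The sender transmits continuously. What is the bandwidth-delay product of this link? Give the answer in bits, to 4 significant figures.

Propagation delay = 800 / 202000000 = 3.9604e-06 s.
BDP = R × t_prop = 3400000 × 3.9604e-06 = 13.4653 bits.

13.47 bits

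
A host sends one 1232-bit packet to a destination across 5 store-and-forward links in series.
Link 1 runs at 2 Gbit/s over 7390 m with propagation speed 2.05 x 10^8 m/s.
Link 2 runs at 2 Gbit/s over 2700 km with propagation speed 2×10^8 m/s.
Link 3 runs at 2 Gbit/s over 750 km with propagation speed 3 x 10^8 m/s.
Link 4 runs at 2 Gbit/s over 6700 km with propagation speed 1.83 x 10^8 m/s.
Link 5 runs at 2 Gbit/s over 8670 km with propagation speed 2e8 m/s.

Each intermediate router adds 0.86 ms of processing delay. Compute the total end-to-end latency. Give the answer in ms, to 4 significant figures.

99.44 ms

Transmission delay per hop = L/R = 1232/2000000000 = 0.000616 ms; 5 hops → 0.00308 ms.
Propagation delays (d/s per hop): 0.0360488, 13.5, 2.5, 36.612, 43.35 ms; sum = 95.9981 ms.
Processing at 4 router(s): 4 × 0.86 ms = 3.44 ms.
End-to-end = 99.44 ms.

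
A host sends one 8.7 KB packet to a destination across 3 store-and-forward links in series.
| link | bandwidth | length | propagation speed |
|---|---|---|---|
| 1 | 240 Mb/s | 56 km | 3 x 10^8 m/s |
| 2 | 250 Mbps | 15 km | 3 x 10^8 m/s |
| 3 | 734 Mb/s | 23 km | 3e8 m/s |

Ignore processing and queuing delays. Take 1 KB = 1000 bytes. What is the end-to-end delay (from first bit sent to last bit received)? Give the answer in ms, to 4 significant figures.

0.9766 ms

L = 69600 bits.
Transmission delays (L/R per hop): 0.29, 0.2784, 0.0948229 ms; sum = 0.663223 ms.
Propagation delays (d/s per hop): 0.186667, 0.05, 0.0766667 ms; sum = 0.313333 ms.
End-to-end = 0.9766 ms.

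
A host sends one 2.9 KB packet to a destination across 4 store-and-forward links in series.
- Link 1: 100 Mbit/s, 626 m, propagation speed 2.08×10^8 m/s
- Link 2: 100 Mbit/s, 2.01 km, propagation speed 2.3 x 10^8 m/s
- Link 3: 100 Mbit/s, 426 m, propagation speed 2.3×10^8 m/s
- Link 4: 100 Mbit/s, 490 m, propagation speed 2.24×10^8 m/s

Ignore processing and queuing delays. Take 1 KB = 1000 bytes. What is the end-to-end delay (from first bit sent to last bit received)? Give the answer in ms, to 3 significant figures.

L = 23200 bits.
Transmission delay per hop = L/R = 23200/100000000 = 0.232 ms; 4 hops → 0.928 ms.
Propagation delays (d/s per hop): 0.00300962, 0.00873913, 0.00185217, 0.0021875 ms; sum = 0.0157884 ms.
End-to-end = 0.944 ms.

0.944 ms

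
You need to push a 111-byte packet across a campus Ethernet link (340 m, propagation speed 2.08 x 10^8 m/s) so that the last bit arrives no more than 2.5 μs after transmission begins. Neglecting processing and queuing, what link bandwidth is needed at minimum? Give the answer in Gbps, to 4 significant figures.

L = 888 bits.
Propagation delay = 340 / 208000000 = 1.63462 μs.
Transmission budget = 2.5 − 1.63462 = 0.865385 μs.
R ≥ L / t_tx = 888 bits / 8.65385e-07 s = 1.026 Gbps.

1.026 Gbps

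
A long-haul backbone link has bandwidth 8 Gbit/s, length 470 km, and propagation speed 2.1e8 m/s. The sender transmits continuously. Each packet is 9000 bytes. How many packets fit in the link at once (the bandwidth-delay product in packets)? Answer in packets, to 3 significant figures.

Propagation delay = 470000 / 210000000 = 0.0022381 s.
BDP = R × t_prop = 8000000000 × 0.0022381 = 17904800 bits.
In packets of 72000 bits: 249 packets.

249 packets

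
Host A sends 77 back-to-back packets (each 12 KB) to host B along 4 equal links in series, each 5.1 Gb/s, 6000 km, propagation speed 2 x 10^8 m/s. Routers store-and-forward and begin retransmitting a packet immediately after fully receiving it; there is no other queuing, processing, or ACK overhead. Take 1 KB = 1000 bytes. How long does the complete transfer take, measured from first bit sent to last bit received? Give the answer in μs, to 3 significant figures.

Per-hop transmission t_tx = L/R = 96000/5100000000 = 18.8235 μs.
Per-hop propagation t_prop = 6000000/200000000 = 30000 μs.
Pipeline fill: first packet needs 4·t_tx to clear all hops; remaining 76 packets each add one t_tx.
Total = (4+77-1)·t_tx + 4·t_prop = 80·18.8235 + 4·30000 = 122000 μs.

122000 μs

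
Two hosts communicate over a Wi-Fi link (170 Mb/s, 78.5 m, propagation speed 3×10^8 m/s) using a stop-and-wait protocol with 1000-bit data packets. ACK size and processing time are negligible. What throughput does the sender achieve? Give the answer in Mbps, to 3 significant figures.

156 Mbps

t_tx = L/R = 1000/170000000 = 5.88235e-06 s.
t_prop = 78.5/300000000 = 2.61667e-07 s; RTT = 5.23333e-07 s.
Cycle = t_tx + RTT = 6.40569e-06 s.
Throughput = L / cycle = 1000 / 6.40569e-06 = 156 Mbps.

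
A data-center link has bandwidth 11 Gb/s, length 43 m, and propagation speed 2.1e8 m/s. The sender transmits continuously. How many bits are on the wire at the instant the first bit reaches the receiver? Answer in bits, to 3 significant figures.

Propagation delay = 43 / 210000000 = 2.04762e-07 s.
BDP = R × t_prop = 11000000000 × 2.04762e-07 = 2252.38 bits.

2250 bits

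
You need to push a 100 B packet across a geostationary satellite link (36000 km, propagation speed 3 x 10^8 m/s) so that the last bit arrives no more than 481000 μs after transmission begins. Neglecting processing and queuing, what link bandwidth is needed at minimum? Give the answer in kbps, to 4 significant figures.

2.216 kbps

L = 800 bits.
Propagation delay = 36000000 / 300000000 = 120000 μs.
Transmission budget = 481000 − 120000 = 361000 μs.
R ≥ L / t_tx = 800 bits / 0.361 s = 2.216 kbps.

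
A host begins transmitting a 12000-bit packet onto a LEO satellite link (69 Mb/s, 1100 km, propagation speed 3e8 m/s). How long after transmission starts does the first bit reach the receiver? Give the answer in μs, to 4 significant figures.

3667 μs

First bit experiences only propagation delay: d/s = 1100000/300000000 = 3667 μs.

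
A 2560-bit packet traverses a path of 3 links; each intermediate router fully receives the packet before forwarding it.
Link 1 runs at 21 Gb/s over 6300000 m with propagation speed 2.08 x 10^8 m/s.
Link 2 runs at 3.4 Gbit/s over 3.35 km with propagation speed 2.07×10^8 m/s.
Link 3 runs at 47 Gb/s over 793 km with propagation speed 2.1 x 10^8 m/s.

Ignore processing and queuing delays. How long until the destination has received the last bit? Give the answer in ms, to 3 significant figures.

34.1 ms

Transmission delays (L/R per hop): 0.000121905, 0.000752941, 5.44681e-05 ms; sum = 0.000929314 ms.
Propagation delays (d/s per hop): 30.2885, 0.0161836, 3.77619 ms; sum = 34.0808 ms.
End-to-end = 34.1 ms.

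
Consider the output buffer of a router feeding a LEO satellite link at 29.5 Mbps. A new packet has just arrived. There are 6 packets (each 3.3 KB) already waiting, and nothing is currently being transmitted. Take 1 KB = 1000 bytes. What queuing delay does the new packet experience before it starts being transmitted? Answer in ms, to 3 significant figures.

5.37 ms

Each queued packet: L/R = 26400/29500000 = 0.894915 ms.
6 queued → 5.36949 ms.
Queuing delay = 5.37 ms.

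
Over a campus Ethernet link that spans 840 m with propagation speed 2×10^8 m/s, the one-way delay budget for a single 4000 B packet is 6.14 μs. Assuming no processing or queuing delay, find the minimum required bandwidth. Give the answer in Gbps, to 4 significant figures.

L = 32000 bits.
Propagation delay = 840 / 200000000 = 4.2 μs.
Transmission budget = 6.14 − 4.2 = 1.94 μs.
R ≥ L / t_tx = 32000 bits / 1.94e-06 s = 16.49 Gbps.

16.49 Gbps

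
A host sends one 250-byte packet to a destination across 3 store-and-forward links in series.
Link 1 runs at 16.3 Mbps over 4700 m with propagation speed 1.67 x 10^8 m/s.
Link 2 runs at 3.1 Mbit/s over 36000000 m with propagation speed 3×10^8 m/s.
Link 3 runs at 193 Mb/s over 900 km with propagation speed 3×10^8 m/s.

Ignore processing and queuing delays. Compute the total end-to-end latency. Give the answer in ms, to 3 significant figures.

L = 250 × 8 = 2000 bits.
Transmission delays (L/R per hop): 0.122699, 0.645161, 0.0103627 ms; sum = 0.778223 ms.
Propagation delays (d/s per hop): 0.0281437, 120, 3 ms; sum = 123.028 ms.
End-to-end = 124 ms.

124 ms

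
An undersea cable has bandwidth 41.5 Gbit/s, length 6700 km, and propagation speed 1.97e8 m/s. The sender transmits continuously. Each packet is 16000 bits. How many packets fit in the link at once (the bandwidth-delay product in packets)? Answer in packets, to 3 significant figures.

88200 packets

Propagation delay = 6700000 / 197000000 = 0.0340102 s.
BDP = R × t_prop = 41500000000 × 0.0340102 = 1411420000 bits.
In packets of 16000 bits: 88200 packets.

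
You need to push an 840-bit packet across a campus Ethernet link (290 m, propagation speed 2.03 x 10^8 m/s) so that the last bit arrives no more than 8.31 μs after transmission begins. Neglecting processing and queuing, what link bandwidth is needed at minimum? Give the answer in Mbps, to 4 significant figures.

Propagation delay = 290 / 2.03e+08 = 1.42857 μs.
Transmission budget = 8.31 − 1.42857 = 6.88143 μs.
R ≥ L / t_tx = 840 bits / 6.88143e-06 s = 122.1 Mbps.

122.1 Mbps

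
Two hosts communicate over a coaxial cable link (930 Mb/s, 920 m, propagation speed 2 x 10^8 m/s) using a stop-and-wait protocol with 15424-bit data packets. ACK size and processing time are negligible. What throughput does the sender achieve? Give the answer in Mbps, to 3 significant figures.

t_tx = L/R = 15424/930000000 = 1.65849e-05 s.
t_prop = 920/200000000 = 4.6e-06 s; RTT = 9.2e-06 s.
Cycle = t_tx + RTT = 2.57849e-05 s.
Throughput = L / cycle = 15424 / 2.57849e-05 = 598 Mbps.

598 Mbps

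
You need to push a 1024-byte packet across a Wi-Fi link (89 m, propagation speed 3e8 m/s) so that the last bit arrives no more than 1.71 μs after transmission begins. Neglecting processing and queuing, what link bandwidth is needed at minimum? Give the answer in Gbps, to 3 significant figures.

5.80 Gbps

L = 8192 bits.
Propagation delay = 89 / 300000000 = 0.296667 μs.
Transmission budget = 1.71 − 0.296667 = 1.41333 μs.
R ≥ L / t_tx = 8192 bits / 1.41333e-06 s = 5.80 Gbps.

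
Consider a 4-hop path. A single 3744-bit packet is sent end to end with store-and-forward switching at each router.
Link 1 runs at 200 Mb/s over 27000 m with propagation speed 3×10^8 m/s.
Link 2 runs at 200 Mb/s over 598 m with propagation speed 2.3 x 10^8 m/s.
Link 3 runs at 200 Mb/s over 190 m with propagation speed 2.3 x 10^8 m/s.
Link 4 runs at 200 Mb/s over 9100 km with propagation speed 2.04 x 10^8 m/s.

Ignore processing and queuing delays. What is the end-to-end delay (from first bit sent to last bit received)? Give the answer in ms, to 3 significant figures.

Transmission delay per hop = L/R = 3744/200000000 = 0.01872 ms; 4 hops → 0.07488 ms.
Propagation delays (d/s per hop): 0.09, 0.0026, 0.000826087, 44.6078 ms; sum = 44.7013 ms.
End-to-end = 44.8 ms.

44.8 ms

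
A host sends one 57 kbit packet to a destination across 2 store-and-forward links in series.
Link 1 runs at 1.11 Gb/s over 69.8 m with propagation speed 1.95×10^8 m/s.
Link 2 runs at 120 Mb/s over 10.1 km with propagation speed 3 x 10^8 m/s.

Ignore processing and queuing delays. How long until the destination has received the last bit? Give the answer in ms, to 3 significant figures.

0.560 ms

L = 57000 bits.
Transmission delays (L/R per hop): 0.0513514, 0.475 ms; sum = 0.526351 ms.
Propagation delays (d/s per hop): 0.000357949, 0.0336667 ms; sum = 0.0340246 ms.
End-to-end = 0.560 ms.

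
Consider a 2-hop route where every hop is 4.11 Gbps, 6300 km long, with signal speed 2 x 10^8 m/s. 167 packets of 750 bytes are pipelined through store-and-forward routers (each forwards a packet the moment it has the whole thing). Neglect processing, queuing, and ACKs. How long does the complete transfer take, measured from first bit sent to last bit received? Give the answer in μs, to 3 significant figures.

Per-hop transmission t_tx = L/R = 6000/4.11e+09 = 1.45985 μs.
Per-hop propagation t_prop = 6300000/200000000 = 31500 μs.
Pipeline fill: first packet needs 2·t_tx to clear all hops; remaining 166 packets each add one t_tx.
Total = (2+167-1)·t_tx + 2·t_prop = 168·1.45985 + 2·31500 = 63200 μs.

63200 μs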